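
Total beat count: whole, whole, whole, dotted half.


Reasoning:
Beat values:
  whole = 4 beats
  whole = 4 beats
  whole = 4 beats
  dotted half = 3 beats
Sum = 4 + 4 + 4 + 3
= 15 beats


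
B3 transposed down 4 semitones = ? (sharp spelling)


Step by step:
B3: chromatic position 11 in octave 3 → absolute = 3×12 + 11 = 47
Transpose down 4: 47 - 4 = 43
43 = 3×12 + 7 → G in octave 3
Result = G3


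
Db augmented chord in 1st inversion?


Working:
Root position: Db F A
1st inversion: move root up an octave
Bass note: F
Notes (bottom to top) = F A Db


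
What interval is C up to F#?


Working:
Letter names: C → F spans 4 letter names → a 4th
Semitones: C → F# = 6 half-steps
A 4th of 6 semitones is an augmented 4th
= augmented 4th


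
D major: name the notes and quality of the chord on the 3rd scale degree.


Step by step:
D major scale: D E F# G A B C#
Diatonic triad on degree 3 stacks scale notes 3, 5, 7: F# A C#
F#→A = 3 semitones; F#→C# = 7 semitones → minor triad
= F# A C# (minor)


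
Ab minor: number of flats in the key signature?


Working:
Flat minor keys: A(0), D(1), G(2), C(3), F(4), Bb(5), Eb(6), Ab(7)
Ab minor has 7 flats
Order of flats: Bb Eb Ab Db Gb Cb Fb → first 7: Bb, Eb, Ab, Db, Gb, Cb, Fb
= 7 flats


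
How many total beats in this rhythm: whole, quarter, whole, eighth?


Beat values:
  whole = 4 beats
  quarter = 1 beat
  whole = 4 beats
  eighth = 0.5 beats
Sum = 4 + 1 + 4 + 0.5
= 9.5 beats


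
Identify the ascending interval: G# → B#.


Reasoning:
Letter names: G → B spans 3 letter names → a 3rd
Semitones: G# → B# = 4 half-steps
A 3rd of 4 semitones is a major 3rd
= major 3rd


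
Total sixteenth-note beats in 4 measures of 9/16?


Working:
Time signature 9/16: the bottom number 16 means the sixteenth note gets one count
The top number 9 means 9 sixteenth-note beats per measure
Total = 9 × 4 measures
= 36 sixteenth-note beats


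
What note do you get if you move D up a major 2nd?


Working:
major 2nd: 2 letter names, 2 semitones
Letter: D + 1 → E
Pitch: D + 2 semitones, spelled as an E → E
= E


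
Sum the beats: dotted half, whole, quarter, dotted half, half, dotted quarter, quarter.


Reasoning:
Beat values:
  dotted half = 3 beats
  whole = 4 beats
  quarter = 1 beat
  dotted half = 3 beats
  half = 2 beats
  dotted quarter = 1.5 beats
  quarter = 1 beat
Sum = 3 + 4 + 1 + 3 + 2 + 1.5 + 1
= 15.5 beats


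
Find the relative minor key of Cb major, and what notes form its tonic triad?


Let's work it out.
The relative minor shares the major's key signature and starts on its 6th degree
6th degree = a major 6th above the tonic; a major 6th above Cb is Ab
→ relative minor of Cb major is Ab minor
Tonic triad of Ab minor = root + minor 3rd + perfect 5th = Ab Cb Eb
= Ab minor; triad = Ab Cb Eb


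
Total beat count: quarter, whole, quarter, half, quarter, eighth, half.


Beat values:
  quarter = 1 beat
  whole = 4 beats
  quarter = 1 beat
  half = 2 beats
  quarter = 1 beat
  eighth = 0.5 beats
  half = 2 beats
Sum = 1 + 4 + 1 + 2 + 1 + 0.5 + 2
= 11.5 beats


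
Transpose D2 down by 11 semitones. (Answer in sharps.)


Step by step:
D2: chromatic position 2 in octave 2 → absolute = 2×12 + 2 = 26
Transpose down 11: 26 - 11 = 15
15 = 1×12 + 3 → D# in octave 1
Result = D#1


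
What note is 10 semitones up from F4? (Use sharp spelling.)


Reasoning:
F4: chromatic position 5 in octave 4 → absolute = 4×12 + 5 = 53
Transpose up 10: 53 + 10 = 63
63 = 5×12 + 3 → D# in octave 5
Result = D#5


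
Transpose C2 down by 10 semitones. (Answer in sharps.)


C2: chromatic position 0 in octave 2 → absolute = 2×12 + 0 = 24
Transpose down 10: 24 - 10 = 14
14 = 1×12 + 2 → D in octave 1
Result = D1


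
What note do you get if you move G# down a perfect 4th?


Step by step:
perfect 4th: 4 letter names, 5 semitones
Letter: G - 3 → D
Pitch: G# - 5 semitones, spelled as a D → D#
= D#


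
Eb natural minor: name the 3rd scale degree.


Natural minor scale pattern: W-H-W-W-H-W-W (2-1-2-2-1-2-2 semitones)
Starting from Eb:
  Eb + 2 semitones → F
  F + 1 semitone → Gb
  Gb + 2 semitones → Ab
  Ab + 2 semitones → Bb
  Bb + 1 semitone → Cb
  Cb + 2 semitones → Db
  Db + 2 semitones → Eb
Scale: Eb F Gb Ab Bb Cb Db
Degree 3 = Gb


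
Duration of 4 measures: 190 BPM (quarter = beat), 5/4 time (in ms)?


Solution.
Quarter-note beat duration = 60000 / 190 ms
Beats per measure (5/4) = 5
One measure = 5 × 60000 / 190 = 300000 / 190 ms
4 measures = 4 × 300000 / 190 = 1200000 / 190
= 6315.8 ms


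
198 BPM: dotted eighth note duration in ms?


Solution.
One quarter-note beat = 60000 / BPM = 60000 / 198 ms
Dotted eighth note = 3/4 × quarter note
Duration = 3/4 × 60000 / 198 = 45000 / 198
= 227.3 ms


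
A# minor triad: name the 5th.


Step by step:
Minor triad = root + minor 3rd (3 semitones) + perfect 5th (7 semitones)
A triad on A# stacks thirds, so the chord tones use letter names A-C-E
Root: A#
Minor 3rd above A#: C#
Perfect 5th above A#: E#
The 5th = E#


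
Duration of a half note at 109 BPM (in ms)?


Working:
One quarter-note beat = 60000 / BPM = 60000 / 109 ms
Half note = 2 × quarter note
Duration = 2 × 60000 / 109 = 120000 / 109
= 1100.9 ms


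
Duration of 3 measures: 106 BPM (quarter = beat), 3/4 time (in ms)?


Quarter-note beat duration = 60000 / 106 ms
Beats per measure (3/4) = 3
One measure = 3 × 60000 / 106 = 180000 / 106 ms
3 measures = 3 × 180000 / 106 = 540000 / 106
= 5094.3 ms


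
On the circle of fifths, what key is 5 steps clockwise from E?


Step by step:
Each clockwise step on the circle of fifths moves up a perfect 5th
From E: E → B → F#/Gb → Db → Ab → Eb
= Eb


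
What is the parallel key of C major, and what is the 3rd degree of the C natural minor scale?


Solution.
Parallel keys share the same tonic but differ in mode
C major → parallel is C minor
C natural minor scale: C D Eb F G Ab Bb
= C minor; 3rd degree = Eb


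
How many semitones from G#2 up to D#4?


Absolute semitone position = octave×12 + chromatic position
G#2: 2×12 + 8 = 32
D#4: 4×12 + 3 = 51
Difference = 51 - 32 = 19
= 19 semitones


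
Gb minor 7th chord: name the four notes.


Minor 7th chord = root + minor 3rd + perfect 5th + minor 7th
Seventh chords stack in thirds, so the letter names are G-B-D-F
Root: Gb
Minor 3rd above Gb: Bbb
Perfect 5th above Gb: Db
Minor 7th above Gb: Fb
Chord = Gb Bbb Db Fb


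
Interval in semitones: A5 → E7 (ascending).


Absolute semitone position = octave×12 + chromatic position
A5: 5×12 + 9 = 69
E7: 7×12 + 4 = 88
Difference = 88 - 69 = 19
= 19 semitones


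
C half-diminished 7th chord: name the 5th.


Half-diminished 7th chord = root + minor 3rd + diminished 5th + minor 7th
Seventh chords stack in thirds, so the letter names are C-E-G-B
Root: C
Minor 3rd above C: Eb
Diminished 5th above C: Gb
Minor 7th above C: Bb
The 5th = Gb


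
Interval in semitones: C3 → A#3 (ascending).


Reasoning:
Absolute semitone position = octave×12 + chromatic position
C3: 3×12 + 0 = 36
A#3: 3×12 + 10 = 46
Difference = 46 - 36 = 10
= 10 semitones


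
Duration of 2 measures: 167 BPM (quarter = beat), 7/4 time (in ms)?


Let's work it out.
Quarter-note beat duration = 60000 / 167 ms
Beats per measure (7/4) = 7
One measure = 7 × 60000 / 167 = 420000 / 167 ms
2 measures = 2 × 420000 / 167 = 840000 / 167
= 5029.9 ms


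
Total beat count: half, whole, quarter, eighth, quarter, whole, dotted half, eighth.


Let's work it out.
Beat values:
  half = 2 beats
  whole = 4 beats
  quarter = 1 beat
  eighth = 0.5 beats
  quarter = 1 beat
  whole = 4 beats
  dotted half = 3 beats
  eighth = 0.5 beats
Sum = 2 + 4 + 1 + 0.5 + 1 + 4 + 3 + 0.5
= 16 beats


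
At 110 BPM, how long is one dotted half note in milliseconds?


Step by step:
One quarter-note beat = 60000 / BPM = 60000 / 110 ms
Dotted half note = 3 × quarter note
Duration = 3 × 60000 / 110 = 180000 / 110
= 1636.4 ms


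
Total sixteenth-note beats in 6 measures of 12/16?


Step by step:
Time signature 12/16: the bottom number 16 means the sixteenth note gets one count
The top number 12 means 12 sixteenth-note beats per measure
Total = 12 × 6 measures
= 72 sixteenth-note beats


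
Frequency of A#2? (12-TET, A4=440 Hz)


Let's work it out.
f = 440 × 2^(n/12) where n = semitones from A4
A#2: -23 semitones from A4
f = 440 × 2^(-23/12)
f = 116.54 Hz


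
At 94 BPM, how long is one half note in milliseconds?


Reasoning:
One quarter-note beat = 60000 / BPM = 60000 / 94 ms
Half note = 2 × quarter note
Duration = 2 × 60000 / 94 = 120000 / 94
= 1276.6 ms


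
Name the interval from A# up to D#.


Reasoning:
Letter names: A → D spans 4 letter names → a 4th
Semitones: A# → D# = 5 half-steps
A 4th of 5 semitones is a perfect 4th
= perfect 4th


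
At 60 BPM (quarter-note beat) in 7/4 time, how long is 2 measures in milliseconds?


Quarter-note beat duration = 60000 / 60 ms
Beats per measure (7/4) = 7
One measure = 7 × 60000 / 60 = 420000 / 60 ms
2 measures = 2 × 420000 / 60 = 840000 / 60
= 14000.0 ms


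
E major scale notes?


Step by step:
Major scale pattern: W-W-H-W-W-W-H (2-2-1-2-2-2-1 semitones)
Starting from E:
  E + 2 semitones → F#
  F# + 2 semitones → G#
  G# + 1 semitone → A
  A + 2 semitones → B
  B + 2 semitones → C#
  C# + 2 semitones → D#
  D# + 1 semitone → E
Scale = E F# G# A B C# D#


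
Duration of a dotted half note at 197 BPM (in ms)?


Solution.
One quarter-note beat = 60000 / BPM = 60000 / 197 ms
Dotted half note = 3 × quarter note
Duration = 3 × 60000 / 197 = 180000 / 197
= 913.7 ms


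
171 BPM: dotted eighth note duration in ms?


Working:
One quarter-note beat = 60000 / BPM = 60000 / 171 ms
Dotted eighth note = 3/4 × quarter note
Duration = 3/4 × 60000 / 171 = 45000 / 171
= 263.2 ms


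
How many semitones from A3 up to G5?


Step by step:
Absolute semitone position = octave×12 + chromatic position
A3: 3×12 + 9 = 45
G5: 5×12 + 7 = 67
Difference = 67 - 45 = 22
= 22 semitones


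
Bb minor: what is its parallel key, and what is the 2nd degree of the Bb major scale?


Parallel keys share the same tonic but differ in mode
Bb minor → parallel is Bb major
Bb major scale: Bb C D Eb F G A
= Bb major; 2nd degree = C


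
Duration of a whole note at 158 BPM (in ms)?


One quarter-note beat = 60000 / BPM = 60000 / 158 ms
Whole note = 4 × quarter note
Duration = 4 × 60000 / 158 = 240000 / 158
= 1519.0 ms


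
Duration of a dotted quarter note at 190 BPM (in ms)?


Let's work it out.
One quarter-note beat = 60000 / BPM = 60000 / 190 ms
Dotted quarter note = 3/2 × quarter note
Duration = 3/2 × 60000 / 190 = 90000 / 190
= 473.7 ms


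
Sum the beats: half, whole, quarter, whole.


Working:
Beat values:
  half = 2 beats
  whole = 4 beats
  quarter = 1 beat
  whole = 4 beats
Sum = 2 + 4 + 1 + 4
= 11 beats


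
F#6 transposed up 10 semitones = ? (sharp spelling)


Working:
F#6: chromatic position 6 in octave 6 → absolute = 6×12 + 6 = 78
Transpose up 10: 78 + 10 = 88
88 = 7×12 + 4 → E in octave 7
Result = E7


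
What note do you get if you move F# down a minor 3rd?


Step by step:
minor 3rd: 3 letter names, 3 semitones
Letter: F - 2 → D
Pitch: F# - 3 semitones, spelled as a D → D#
= D#


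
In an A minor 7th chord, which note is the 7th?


Step by step:
Minor 7th chord = root + minor 3rd + perfect 5th + minor 7th
Seventh chords stack in thirds, so the letter names are A-C-E-G
Root: A
Minor 3rd above A: C
Perfect 5th above A: E
Minor 7th above A: G
The 7th = G


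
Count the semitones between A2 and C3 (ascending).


Step by step:
Absolute semitone position = octave×12 + chromatic position
A2: 2×12 + 9 = 33
C3: 3×12 + 0 = 36
Difference = 36 - 33 = 3
= 3 semitones


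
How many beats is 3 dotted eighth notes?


Base eighth note = 1/2 beats
Dot 1 adds half the previous value: +1/4
One dotted eighth = 1/2 + 1/4 = 3/4
3 of them = 3 × 3/4 = 9/4
= 9/4 beats


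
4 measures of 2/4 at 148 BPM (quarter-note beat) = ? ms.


Let's work it out.
Quarter-note beat duration = 60000 / 148 ms
Beats per measure (2/4) = 2
One measure = 2 × 60000 / 148 = 120000 / 148 ms
4 measures = 4 × 120000 / 148 = 480000 / 148
= 3243.2 ms


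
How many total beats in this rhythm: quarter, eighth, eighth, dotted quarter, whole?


Solution.
Beat values:
  quarter = 1 beat
  eighth = 0.5 beats
  eighth = 0.5 beats
  dotted quarter = 1.5 beats
  whole = 4 beats
Sum = 1 + 0.5 + 0.5 + 1.5 + 4
= 7.5 beats


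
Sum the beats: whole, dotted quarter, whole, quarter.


Reasoning:
Beat values:
  whole = 4 beats
  dotted quarter = 1.5 beats
  whole = 4 beats
  quarter = 1 beat
Sum = 4 + 1.5 + 4 + 1
= 10.5 beats


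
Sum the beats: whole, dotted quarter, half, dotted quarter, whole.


Let's work it out.
Beat values:
  whole = 4 beats
  dotted quarter = 1.5 beats
  half = 2 beats
  dotted quarter = 1.5 beats
  whole = 4 beats
Sum = 4 + 1.5 + 2 + 1.5 + 4
= 13 beats


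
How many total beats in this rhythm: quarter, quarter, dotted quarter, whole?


Working:
Beat values:
  quarter = 1 beat
  quarter = 1 beat
  dotted quarter = 1.5 beats
  whole = 4 beats
Sum = 1 + 1 + 1.5 + 4
= 7.5 beats


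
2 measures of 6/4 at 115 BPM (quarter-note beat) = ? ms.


Let's work it out.
Quarter-note beat duration = 60000 / 115 ms
Beats per measure (6/4) = 6
One measure = 6 × 60000 / 115 = 360000 / 115 ms
2 measures = 2 × 360000 / 115 = 720000 / 115
= 6260.9 ms


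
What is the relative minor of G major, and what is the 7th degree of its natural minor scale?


Reasoning:
The relative minor shares the major's key signature and starts on its 6th degree
6th degree = a major 6th above the tonic; a major 6th above G is E
→ relative minor of G major is E minor
E natural minor scale: E F# G A B C D
= E minor; 7th degree = D


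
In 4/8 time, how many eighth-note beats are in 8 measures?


Reasoning:
Time signature 4/8: the bottom number 8 means the eighth note gets one count
The top number 4 means 4 eighth-note beats per measure
Total = 4 × 8 measures
= 32 eighth-note beats


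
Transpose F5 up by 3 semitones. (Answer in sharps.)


Step by step:
F5: chromatic position 5 in octave 5 → absolute = 5×12 + 5 = 65
Transpose up 3: 65 + 3 = 68
68 = 5×12 + 8 → G# in octave 5
Result = G#5


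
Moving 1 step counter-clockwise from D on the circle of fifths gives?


Each counter-clockwise step moves down a perfect 5th (= up a perfect 4th)
From D: D → G
= G


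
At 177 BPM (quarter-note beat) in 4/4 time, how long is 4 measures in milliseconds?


Working:
Quarter-note beat duration = 60000 / 177 ms
Beats per measure (4/4) = 4
One measure = 4 × 60000 / 177 = 240000 / 177 ms
4 measures = 4 × 240000 / 177 = 960000 / 177
= 5423.7 ms


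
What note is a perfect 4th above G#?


Working:
A 4th spans 4 letter names, so from G we land on C
A perfect 4th = 5 semitones above G#
Spell C at that pitch: C#
= C#


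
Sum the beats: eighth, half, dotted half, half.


Working:
Beat values:
  eighth = 0.5 beats
  half = 2 beats
  dotted half = 3 beats
  half = 2 beats
Sum = 0.5 + 2 + 3 + 2
= 7.5 beats


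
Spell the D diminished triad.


Diminished triad = root + minor 3rd (3 semitones) + diminished 5th (6 semitones)
A triad on D stacks thirds, so the chord tones use letter names D-F-A
Root: D
Minor 3rd above D: F
Diminished 5th above D: Ab
Chord = D F Ab


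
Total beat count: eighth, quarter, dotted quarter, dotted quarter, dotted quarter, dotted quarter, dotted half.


Let's work it out.
Beat values:
  eighth = 0.5 beats
  quarter = 1 beat
  dotted quarter = 1.5 beats
  dotted quarter = 1.5 beats
  dotted quarter = 1.5 beats
  dotted quarter = 1.5 beats
  dotted half = 3 beats
Sum = 0.5 + 1 + 1.5 + 1.5 + 1.5 + 1.5 + 3
= 10.5 beats


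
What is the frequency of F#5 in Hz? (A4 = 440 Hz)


Working:
f = 440 × 2^(n/12) where n = semitones from A4
F#5: 9 semitones from A4
f = 440 × 2^(9/12)
f = 739.99 Hz


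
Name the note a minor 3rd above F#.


A 3rd spans 3 letter names, so from F we land on A
A minor 3rd = 3 semitones above F#
Spell A at that pitch: A
= A


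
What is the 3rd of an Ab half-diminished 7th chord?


Solution.
Half-diminished 7th chord = root + minor 3rd + diminished 5th + minor 7th
Seventh chords stack in thirds, so the letter names are A-C-E-G
Root: Ab
Minor 3rd above Ab: Cb
Diminished 5th above Ab: Ebb
Minor 7th above Ab: Gb
The 3rd = Cb


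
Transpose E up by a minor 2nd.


minor 2nd: 2 letter names, 1 semitones
Letter: E + 1 → F
Pitch: E + 1 semitones, spelled as an F → F
= F


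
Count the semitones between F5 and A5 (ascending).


Step by step:
Absolute semitone position = octave×12 + chromatic position
F5: 5×12 + 5 = 65
A5: 5×12 + 9 = 69
Difference = 69 - 65 = 4
= 4 semitones


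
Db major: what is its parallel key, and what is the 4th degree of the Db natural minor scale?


Working:
Parallel keys share the same tonic but differ in mode
Db major → parallel is Db minor
Db natural minor scale: Db Eb Fb Gb Ab Bbb Cb
= Db minor; 4th degree = Gb


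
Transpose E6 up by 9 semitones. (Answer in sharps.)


E6: chromatic position 4 in octave 6 → absolute = 6×12 + 4 = 76
Transpose up 9: 76 + 9 = 85
85 = 7×12 + 1 → C# in octave 7
Result = C#7


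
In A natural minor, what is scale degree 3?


Step by step:
Natural minor scale pattern: W-H-W-W-H-W-W (2-1-2-2-1-2-2 semitones)
Starting from A:
  A + 2 semitones → B
  B + 1 semitone → C
  C + 2 semitones → D
  D + 2 semitones → E
  E + 1 semitone → F
  F + 2 semitones → G
  G + 2 semitones → A
Scale: A B C D E F G
Degree 3 = C


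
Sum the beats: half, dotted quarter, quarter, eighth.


Reasoning:
Beat values:
  half = 2 beats
  dotted quarter = 1.5 beats
  quarter = 1 beat
  eighth = 0.5 beats
Sum = 2 + 1.5 + 1 + 0.5
= 5 beats


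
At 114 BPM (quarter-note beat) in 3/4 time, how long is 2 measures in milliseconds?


Let's work it out.
Quarter-note beat duration = 60000 / 114 ms
Beats per measure (3/4) = 3
One measure = 3 × 60000 / 114 = 180000 / 114 ms
2 measures = 2 × 180000 / 114 = 360000 / 114
= 3157.9 ms


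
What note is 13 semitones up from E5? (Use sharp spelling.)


Step by step:
E5: chromatic position 4 in octave 5 → absolute = 5×12 + 4 = 64
Transpose up 13: 64 + 13 = 77
77 = 6×12 + 5 → F in octave 6
Result = F6


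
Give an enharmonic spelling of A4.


Enharmonic notes sound the same pitch but are spelled with different letter names
A and G## name the same pitch class
= G##4


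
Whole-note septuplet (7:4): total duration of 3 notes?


Let's work it out.
Septuplet: 7 notes occupy the space of 4 whole notes
Space = 4 × 4 = 16 beats
Each septuplet note = 16 / 7 = 16/7 beats
3 notes = 3 × 16/7 = 48/7
= 48/7 beats


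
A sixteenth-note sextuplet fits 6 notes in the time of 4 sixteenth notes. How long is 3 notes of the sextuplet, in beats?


Step by step:
Sextuplet: 6 notes occupy the space of 4 sixteenth notes
Space = 4 × 1/4 = 1 beat
Each sextuplet note = 1 / 6 = 1/6 beats
3 notes = 3 × 1/6 = 1/2
= 1/2 beats


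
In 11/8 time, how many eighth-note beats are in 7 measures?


Let's work it out.
Time signature 11/8: the bottom number 8 means the eighth note gets one count
The top number 11 means 11 eighth-note beats per measure
Total = 11 × 7 measures
= 77 eighth-note beats


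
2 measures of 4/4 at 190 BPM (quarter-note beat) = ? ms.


Let's work it out.
Quarter-note beat duration = 60000 / 190 ms
Beats per measure (4/4) = 4
One measure = 4 × 60000 / 190 = 240000 / 190 ms
2 measures = 2 × 240000 / 190 = 480000 / 190
= 2526.3 ms


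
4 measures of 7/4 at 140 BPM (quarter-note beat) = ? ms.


Step by step:
Quarter-note beat duration = 60000 / 140 ms
Beats per measure (7/4) = 7
One measure = 7 × 60000 / 140 = 420000 / 140 ms
4 measures = 4 × 420000 / 140 = 1680000 / 140
= 12000.0 ms


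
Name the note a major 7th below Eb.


Step by step:
A 7th spans 7 letter names, so from E we land on F
A major 7th = 11 semitones below Eb
Spell F at that pitch: Fb
= Fb


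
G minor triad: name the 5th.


Minor triad = root + minor 3rd (3 semitones) + perfect 5th (7 semitones)
A triad on G stacks thirds, so the chord tones use letter names G-B-D
Root: G
Minor 3rd above G: Bb
Perfect 5th above G: D
The 5th = D


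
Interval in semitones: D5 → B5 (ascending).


Step by step:
Absolute semitone position = octave×12 + chromatic position
D5: 5×12 + 2 = 62
B5: 5×12 + 11 = 71
Difference = 71 - 62 = 9
= 9 semitones


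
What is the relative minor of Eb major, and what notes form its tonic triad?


The relative minor shares the major's key signature and starts on its 6th degree
6th degree = a major 6th above the tonic; a major 6th above Eb is C
→ relative minor of Eb major is C minor
Tonic triad of C minor = root + minor 3rd + perfect 5th = C Eb G
= C minor; triad = C Eb G


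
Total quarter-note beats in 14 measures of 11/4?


Time signature 11/4: the bottom number 4 means the quarter note gets one count
The top number 11 means 11 quarter-note beats per measure
Total = 11 × 14 measures
= 154 quarter-note beats


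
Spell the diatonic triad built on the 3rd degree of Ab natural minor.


Ab natural minor scale: Ab Bb Cb Db Eb Fb Gb
Diatonic triad on degree 3 stacks scale notes 3, 5, 7: Cb Eb Gb
Cb→Eb = 4 semitones; Cb→Gb = 7 semitones → major triad
= Cb Eb Gb (major)


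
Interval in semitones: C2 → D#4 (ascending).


Let's work it out.
Absolute semitone position = octave×12 + chromatic position
C2: 2×12 + 0 = 24
D#4: 4×12 + 3 = 51
Difference = 51 - 24 = 27
= 27 semitones


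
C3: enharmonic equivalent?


Solution.
Enharmonic notes sound the same pitch but are spelled with different letter names
C and Dbb name the same pitch class
= Dbb3


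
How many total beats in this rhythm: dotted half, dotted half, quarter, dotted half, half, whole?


Let's work it out.
Beat values:
  dotted half = 3 beats
  dotted half = 3 beats
  quarter = 1 beat
  dotted half = 3 beats
  half = 2 beats
  whole = 4 beats
Sum = 3 + 3 + 1 + 3 + 2 + 4
= 16 beats


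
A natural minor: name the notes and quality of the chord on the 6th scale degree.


A natural minor scale: A B C D E F G
Diatonic triad on degree 6 stacks scale notes 6, 1, 3: F A C
F→A = 4 semitones; F→C = 7 semitones → major triad
= F A C (major)


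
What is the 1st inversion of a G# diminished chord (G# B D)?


Root position: G# B D
1st inversion: move root up an octave
Bass note: B
Notes (bottom to top) = B D G#


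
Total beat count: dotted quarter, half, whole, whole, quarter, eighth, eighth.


Step by step:
Beat values:
  dotted quarter = 1.5 beats
  half = 2 beats
  whole = 4 beats
  whole = 4 beats
  quarter = 1 beat
  eighth = 0.5 beats
  eighth = 0.5 beats
Sum = 1.5 + 2 + 4 + 4 + 1 + 0.5 + 0.5
= 13.5 beats


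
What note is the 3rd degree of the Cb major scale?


Major scale pattern: W-W-H-W-W-W-H (2-2-1-2-2-2-1 semitones)
Starting from Cb:
  Cb + 2 semitones → Db
  Db + 2 semitones → Eb
  Eb + 1 semitone → Fb
  Fb + 2 semitones → Gb
  Gb + 2 semitones → Ab
  Ab + 2 semitones → Bb
  Bb + 1 semitone → Cb
Scale: Cb Db Eb Fb Gb Ab Bb
Degree 3 = Eb


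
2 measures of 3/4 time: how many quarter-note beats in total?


Time signature 3/4: the bottom number 4 means the quarter note gets one count
The top number 3 means 3 quarter-note beats per measure
Total = 3 × 2 measures
= 6 quarter-note beats


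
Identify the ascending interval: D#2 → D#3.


Solution.
Letter names: D → D spans 8 letter names → an octave
Semitones: D#2 → D#3 = 12 half-steps
An octave of 12 semitones is a perfect octave
= perfect octave


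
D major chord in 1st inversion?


Let's work it out.
Root position: D F# A
1st inversion: move root up an octave
Bass note: F#
Notes (bottom to top) = F# A D


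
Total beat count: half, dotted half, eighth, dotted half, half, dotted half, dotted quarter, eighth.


Beat values:
  half = 2 beats
  dotted half = 3 beats
  eighth = 0.5 beats
  dotted half = 3 beats
  half = 2 beats
  dotted half = 3 beats
  dotted quarter = 1.5 beats
  eighth = 0.5 beats
Sum = 2 + 3 + 0.5 + 3 + 2 + 3 + 1.5 + 0.5
= 15.5 beats


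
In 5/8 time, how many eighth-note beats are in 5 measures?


Solution.
Time signature 5/8: the bottom number 8 means the eighth note gets one count
The top number 5 means 5 eighth-note beats per measure
Total = 5 × 5 measures
= 25 eighth-note beats


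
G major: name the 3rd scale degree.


Working:
Major scale pattern: W-W-H-W-W-W-H (2-2-1-2-2-2-1 semitones)
Starting from G:
  G + 2 semitones → A
  A + 2 semitones → B
  B + 1 semitone → C
  C + 2 semitones → D
  D + 2 semitones → E
  E + 2 semitones → F#
  F# + 1 semitone → G
Scale: G A B C D E F#
Degree 3 = B


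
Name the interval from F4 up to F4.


Letter names: F → F spans 1 letter name → a unison
Semitones: F4 → F4 = 0 half-steps
A unison of 0 semitones is a perfect unison
= perfect unison


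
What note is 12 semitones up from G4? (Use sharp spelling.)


Working:
G4: chromatic position 7 in octave 4 → absolute = 4×12 + 7 = 55
Transpose up 12: 55 + 12 = 67
67 = 5×12 + 7 → G in octave 5
Result = G5


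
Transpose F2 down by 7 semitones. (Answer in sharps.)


Working:
F2: chromatic position 5 in octave 2 → absolute = 2×12 + 5 = 29
Transpose down 7: 29 - 7 = 22
22 = 1×12 + 10 → A# in octave 1
Result = A#1


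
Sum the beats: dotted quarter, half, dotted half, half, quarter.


Reasoning:
Beat values:
  dotted quarter = 1.5 beats
  half = 2 beats
  dotted half = 3 beats
  half = 2 beats
  quarter = 1 beat
Sum = 1.5 + 2 + 3 + 2 + 1
= 9.5 beats


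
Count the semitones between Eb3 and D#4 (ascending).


Absolute semitone position = octave×12 + chromatic position
Eb3: 3×12 + 3 = 39
D#4: 4×12 + 3 = 51
Difference = 51 - 39 = 12
= 12 semitones


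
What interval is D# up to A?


Let's work it out.
Letter names: D → A spans 5 letter names → a 5th
Semitones: D# → A = 6 half-steps
A 5th of 6 semitones is a diminished 5th
= diminished 5th


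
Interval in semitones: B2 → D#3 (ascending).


Working:
Absolute semitone position = octave×12 + chromatic position
B2: 2×12 + 11 = 35
D#3: 3×12 + 3 = 39
Difference = 39 - 35 = 4
= 4 semitones


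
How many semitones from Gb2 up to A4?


Step by step:
Absolute semitone position = octave×12 + chromatic position
Gb2: 2×12 + 6 = 30
A4: 4×12 + 9 = 57
Difference = 57 - 30 = 27
= 27 semitones


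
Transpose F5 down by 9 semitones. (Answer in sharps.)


Working:
F5: chromatic position 5 in octave 5 → absolute = 5×12 + 5 = 65
Transpose down 9: 65 - 9 = 56
56 = 4×12 + 8 → G# in octave 4
Result = G#4


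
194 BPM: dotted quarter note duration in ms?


Reasoning:
One quarter-note beat = 60000 / BPM = 60000 / 194 ms
Dotted quarter note = 3/2 × quarter note
Duration = 3/2 × 60000 / 194 = 90000 / 194
= 463.9 ms


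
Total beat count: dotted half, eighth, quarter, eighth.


Working:
Beat values:
  dotted half = 3 beats
  eighth = 0.5 beats
  quarter = 1 beat
  eighth = 0.5 beats
Sum = 3 + 0.5 + 1 + 0.5
= 5 beats


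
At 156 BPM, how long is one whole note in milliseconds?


One quarter-note beat = 60000 / BPM = 60000 / 156 ms
Whole note = 4 × quarter note
Duration = 4 × 60000 / 156 = 240000 / 156
= 1538.5 ms


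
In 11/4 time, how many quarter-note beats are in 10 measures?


Time signature 11/4: the bottom number 4 means the quarter note gets one count
The top number 11 means 11 quarter-note beats per measure
Total = 11 × 10 measures
= 110 quarter-note beats


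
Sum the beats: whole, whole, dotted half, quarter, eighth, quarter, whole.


Working:
Beat values:
  whole = 4 beats
  whole = 4 beats
  dotted half = 3 beats
  quarter = 1 beat
  eighth = 0.5 beats
  quarter = 1 beat
  whole = 4 beats
Sum = 4 + 4 + 3 + 1 + 0.5 + 1 + 4
= 17.5 beats


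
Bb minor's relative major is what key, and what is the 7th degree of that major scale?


The relative major shares the key signature and is a minor 3rd above the minor tonic
A minor 3rd above Bb is Db
→ relative major of Bb minor is Db major
Db major scale: Db Eb F Gb Ab Bb C
= Db major; 7th degree = C


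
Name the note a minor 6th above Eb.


Step by step:
A 6th spans 6 letter names, so from E we land on C
A minor 6th = 8 semitones above Eb
Spell C at that pitch: Cb
= Cb


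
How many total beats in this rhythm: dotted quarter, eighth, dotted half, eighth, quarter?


Solution.
Beat values:
  dotted quarter = 1.5 beats
  eighth = 0.5 beats
  dotted half = 3 beats
  eighth = 0.5 beats
  quarter = 1 beat
Sum = 1.5 + 0.5 + 3 + 0.5 + 1
= 6.5 beats


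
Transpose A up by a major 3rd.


Let's work it out.
major 3rd: 3 letter names, 4 semitones
Letter: A + 2 → C
Pitch: A + 4 semitones, spelled as a C → C#
= C#


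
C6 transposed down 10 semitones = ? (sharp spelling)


Solution.
C6: chromatic position 0 in octave 6 → absolute = 6×12 + 0 = 72
Transpose down 10: 72 - 10 = 62
62 = 5×12 + 2 → D in octave 5
Result = D5


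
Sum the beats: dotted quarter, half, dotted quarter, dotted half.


Beat values:
  dotted quarter = 1.5 beats
  half = 2 beats
  dotted quarter = 1.5 beats
  dotted half = 3 beats
Sum = 1.5 + 2 + 1.5 + 3
= 8 beats


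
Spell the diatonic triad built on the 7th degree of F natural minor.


Solution.
F natural minor scale: F G Ab Bb C Db Eb
Diatonic triad on degree 7 stacks scale notes 7, 2, 4: Eb G Bb
Eb→G = 4 semitones; Eb→Bb = 7 semitones → major triad
= Eb G Bb (major)


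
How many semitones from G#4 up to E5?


Working:
Absolute semitone position = octave×12 + chromatic position
G#4: 4×12 + 8 = 56
E5: 5×12 + 4 = 64
Difference = 64 - 56 = 8
= 8 semitones


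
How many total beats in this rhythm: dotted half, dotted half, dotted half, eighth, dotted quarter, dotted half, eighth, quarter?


Reasoning:
Beat values:
  dotted half = 3 beats
  dotted half = 3 beats
  dotted half = 3 beats
  eighth = 0.5 beats
  dotted quarter = 1.5 beats
  dotted half = 3 beats
  eighth = 0.5 beats
  quarter = 1 beat
Sum = 3 + 3 + 3 + 0.5 + 1.5 + 3 + 0.5 + 1
= 15.5 beats


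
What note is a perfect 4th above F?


Let's work it out.
A 4th spans 4 letter names, so from F we land on B
A perfect 4th = 5 semitones above F
Spell B at that pitch: Bb
= Bb


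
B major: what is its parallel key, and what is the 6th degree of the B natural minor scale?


Step by step:
Parallel keys share the same tonic but differ in mode
B major → parallel is B minor
B natural minor scale: B C# D E F# G A
= B minor; 6th degree = G


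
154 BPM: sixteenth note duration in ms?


Step by step:
One quarter-note beat = 60000 / BPM = 60000 / 154 ms
Sixteenth note = 1/4 × quarter note
Duration = 1/4 × 60000 / 154 = 15000 / 154
= 97.4 ms


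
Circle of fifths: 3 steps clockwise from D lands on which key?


Solution.
Each clockwise step on the circle of fifths moves up a perfect 5th
From D: D → A → E → B
= B


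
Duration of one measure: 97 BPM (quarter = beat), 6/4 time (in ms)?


Quarter-note beat duration = 60000 / 97 ms
Beats per measure (6/4) = 6
One measure = 6 × 60000 / 97 = 360000 / 97 ms
= 3711.3 ms


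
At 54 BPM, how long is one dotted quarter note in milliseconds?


Let's work it out.
One quarter-note beat = 60000 / BPM = 60000 / 54 ms
Dotted quarter note = 3/2 × quarter note
Duration = 3/2 × 60000 / 54 = 90000 / 54
= 1666.7 ms


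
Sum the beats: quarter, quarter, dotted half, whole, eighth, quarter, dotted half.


Let's work it out.
Beat values:
  quarter = 1 beat
  quarter = 1 beat
  dotted half = 3 beats
  whole = 4 beats
  eighth = 0.5 beats
  quarter = 1 beat
  dotted half = 3 beats
Sum = 1 + 1 + 3 + 4 + 0.5 + 1 + 3
= 13.5 beats


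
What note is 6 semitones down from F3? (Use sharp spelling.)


F3: chromatic position 5 in octave 3 → absolute = 3×12 + 5 = 41
Transpose down 6: 41 - 6 = 35
35 = 2×12 + 11 → B in octave 2
Result = B2


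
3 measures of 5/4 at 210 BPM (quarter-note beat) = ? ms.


Quarter-note beat duration = 60000 / 210 ms
Beats per measure (5/4) = 5
One measure = 5 × 60000 / 210 = 300000 / 210 ms
3 measures = 3 × 300000 / 210 = 900000 / 210
= 4285.7 ms


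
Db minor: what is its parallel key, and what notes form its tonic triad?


Working:
Parallel keys share the same tonic but differ in mode
Db minor → parallel is Db major
Tonic triad of Db major = Db F Ab
= Db major; triad = Db F Ab


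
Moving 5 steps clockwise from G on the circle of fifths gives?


Let's work it out.
Each clockwise step on the circle of fifths moves up a perfect 5th
From G: G → D → A → E → B → F#/Gb
= F#/Gb


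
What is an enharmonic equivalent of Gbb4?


Reasoning:
Enharmonic notes sound the same pitch but are spelled with different letter names
Gbb and F name the same pitch class
= F4


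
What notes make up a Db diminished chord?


Diminished triad = root + minor 3rd (3 semitones) + diminished 5th (6 semitones)
A triad on Db stacks thirds, so the chord tones use letter names D-F-A
Root: Db
Minor 3rd above Db: Fb
Diminished 5th above Db: Abb
Chord = Db Fb Abb


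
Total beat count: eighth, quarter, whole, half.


Step by step:
Beat values:
  eighth = 0.5 beats
  quarter = 1 beat
  whole = 4 beats
  half = 2 beats
Sum = 0.5 + 1 + 4 + 2
= 7.5 beats


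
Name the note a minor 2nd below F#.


Step by step:
A 2nd spans 2 letter names, so from F we land on E
A minor 2nd = 1 semitone below F#
Spell E at that pitch: E#
= E#


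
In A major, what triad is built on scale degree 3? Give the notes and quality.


Step by step:
A major scale: A B C# D E F# G#
Diatonic triad on degree 3 stacks scale notes 3, 5, 7: C# E G#
C#→E = 3 semitones; C#→G# = 7 semitones → minor triad
= C# E G# (minor)


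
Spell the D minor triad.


Minor triad = root + minor 3rd (3 semitones) + perfect 5th (7 semitones)
A triad on D stacks thirds, so the chord tones use letter names D-F-A
Root: D
Minor 3rd above D: F
Perfect 5th above D: A
Chord = D F A


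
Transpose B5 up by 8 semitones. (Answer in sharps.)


B5: chromatic position 11 in octave 5 → absolute = 5×12 + 11 = 71
Transpose up 8: 71 + 8 = 79
79 = 6×12 + 7 → G in octave 6
Result = G6


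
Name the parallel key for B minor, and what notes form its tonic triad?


Let's work it out.
Parallel keys share the same tonic but differ in mode
B minor → parallel is B major
Tonic triad of B major = B D# F#
= B major; triad = B D# F#


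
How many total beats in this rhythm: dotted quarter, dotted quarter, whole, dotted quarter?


Reasoning:
Beat values:
  dotted quarter = 1.5 beats
  dotted quarter = 1.5 beats
  whole = 4 beats
  dotted quarter = 1.5 beats
Sum = 1.5 + 1.5 + 4 + 1.5
= 8.5 beats


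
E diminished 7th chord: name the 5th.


Working:
Diminished 7th chord = root + minor 3rd + diminished 5th + diminished 7th
Seventh chords stack in thirds, so the letter names are E-G-B-D
Root: E
Minor 3rd above E: G
Diminished 5th above E: Bb
Diminished 7th above E: Db
The 5th = Bb


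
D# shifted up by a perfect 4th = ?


Reasoning:
perfect 4th: 4 letter names, 5 semitones
Letter: D + 3 → G
Pitch: D# + 5 semitones, spelled as a G → G#
= G#


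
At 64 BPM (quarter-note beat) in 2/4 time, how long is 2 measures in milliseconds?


Solution.
Quarter-note beat duration = 60000 / 64 ms
Beats per measure (2/4) = 2
One measure = 2 × 60000 / 64 = 120000 / 64 ms
2 measures = 2 × 120000 / 64 = 240000 / 64
= 3750.0 ms


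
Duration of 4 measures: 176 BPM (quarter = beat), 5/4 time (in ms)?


Quarter-note beat duration = 60000 / 176 ms
Beats per measure (5/4) = 5
One measure = 5 × 60000 / 176 = 300000 / 176 ms
4 measures = 4 × 300000 / 176 = 1200000 / 176
= 6818.2 ms


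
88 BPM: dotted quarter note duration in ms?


One quarter-note beat = 60000 / BPM = 60000 / 88 ms
Dotted quarter note = 3/2 × quarter note
Duration = 3/2 × 60000 / 88 = 90000 / 88
= 1022.7 ms


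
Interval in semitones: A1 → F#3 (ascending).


Absolute semitone position = octave×12 + chromatic position
A1: 1×12 + 9 = 21
F#3: 3×12 + 6 = 42
Difference = 42 - 21 = 21
= 21 semitones


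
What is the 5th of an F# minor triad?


Reasoning:
Minor triad = root + minor 3rd (3 semitones) + perfect 5th (7 semitones)
A triad on F# stacks thirds, so the chord tones use letter names F-A-C
Root: F#
Minor 3rd above F#: A
Perfect 5th above F#: C#
The 5th = C#


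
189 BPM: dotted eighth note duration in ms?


One quarter-note beat = 60000 / BPM = 60000 / 189 ms
Dotted eighth note = 3/4 × quarter note
Duration = 3/4 × 60000 / 189 = 45000 / 189
= 238.1 ms


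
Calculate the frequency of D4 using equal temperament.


Solution.
f = 440 × 2^(n/12) where n = semitones from A4
D4: -7 semitones from A4
f = 440 × 2^(-7/12)
f = 293.66 Hz


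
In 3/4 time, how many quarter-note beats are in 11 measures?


Time signature 3/4: the bottom number 4 means the quarter note gets one count
The top number 3 means 3 quarter-note beats per measure
Total = 3 × 11 measures
= 33 quarter-note beats


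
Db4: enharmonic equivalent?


Solution.
Enharmonic notes sound the same pitch but are spelled with different letter names
Db and C# name the same pitch class
= C#4


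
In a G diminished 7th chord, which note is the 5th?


Solution.
Diminished 7th chord = root + minor 3rd + diminished 5th + diminished 7th
Seventh chords stack in thirds, so the letter names are G-B-D-F
Root: G
Minor 3rd above G: Bb
Diminished 5th above G: Db
Diminished 7th above G: Fb
The 5th = Db


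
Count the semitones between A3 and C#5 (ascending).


Absolute semitone position = octave×12 + chromatic position
A3: 3×12 + 9 = 45
C#5: 5×12 + 1 = 61
Difference = 61 - 45 = 16
= 16 semitones


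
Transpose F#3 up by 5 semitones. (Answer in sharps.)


F#3: chromatic position 6 in octave 3 → absolute = 3×12 + 6 = 42
Transpose up 5: 42 + 5 = 47
47 = 3×12 + 11 → B in octave 3
Result = B3


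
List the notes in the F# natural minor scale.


Natural minor scale pattern: W-H-W-W-H-W-W (2-1-2-2-1-2-2 semitones)
Starting from F#:
  F# + 2 semitones → G#
  G# + 1 semitone → A
  A + 2 semitones → B
  B + 2 semitones → C#
  C# + 1 semitone → D
  D + 2 semitones → E
  E + 2 semitones → F#
Scale = F# G# A B C# D E


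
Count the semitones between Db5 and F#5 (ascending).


Absolute semitone position = octave×12 + chromatic position
Db5: 5×12 + 1 = 61
F#5: 5×12 + 6 = 66
Difference = 66 - 61 = 5
= 5 semitones


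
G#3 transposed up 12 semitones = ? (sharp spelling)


Reasoning:
G#3: chromatic position 8 in octave 3 → absolute = 3×12 + 8 = 44
Transpose up 12: 44 + 12 = 56
56 = 4×12 + 8 → G# in octave 4
Result = G#4


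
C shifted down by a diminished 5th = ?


diminished 5th: 5 letter names, 6 semitones
Letter: C - 4 → F
Pitch: C - 6 semitones, spelled as an F → F#
= F#


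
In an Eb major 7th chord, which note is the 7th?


Major 7th chord = root + major 3rd + perfect 5th + major 7th
Seventh chords stack in thirds, so the letter names are E-G-B-D
Root: Eb
Major 3rd above Eb: G
Perfect 5th above Eb: Bb
Major 7th above Eb: D
The 7th = D


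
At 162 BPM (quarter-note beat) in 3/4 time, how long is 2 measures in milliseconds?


Let's work it out.
Quarter-note beat duration = 60000 / 162 ms
Beats per measure (3/4) = 3
One measure = 3 × 60000 / 162 = 180000 / 162 ms
2 measures = 2 × 180000 / 162 = 360000 / 162
= 2222.2 ms
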